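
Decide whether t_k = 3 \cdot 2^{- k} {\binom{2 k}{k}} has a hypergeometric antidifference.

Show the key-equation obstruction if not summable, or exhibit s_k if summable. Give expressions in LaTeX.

The ratio is (2*k + 1)/(k + 1).
Gosper form: A/B · C(k+1)/C(k) with A=2*k + 1, B=k + 1, C=1.
Set up (2*k + 1)·f(k+1) − (k)·f(k) − (1) = 0.
d = -1 from the (1,1,0) case.
d = -1 < 0 ⇒ no nonzero polynomial f; not summable.

No — negative degree bound, so no certificate f.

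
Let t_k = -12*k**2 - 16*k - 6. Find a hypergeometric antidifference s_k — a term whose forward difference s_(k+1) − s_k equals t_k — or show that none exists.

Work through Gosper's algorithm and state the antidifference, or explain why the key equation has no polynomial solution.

s_k = k**2*(-4*k - 2)

r(k) = (6*k**2 + 20*k + 17)/(6*k**2 + 8*k + 3) after simplifying.
Take A(k)=1, B(k)=1, C(k)=k**2 + 4*k/3 + 1/2.
Need (1)·f(k+1) − (1)·f(k) = k**2 + 4*k/3 + 1/2.
Degrees (0,0,2) ⇒ d ≤ 3.
Solving with deg f ≤ 3: f(k) = k**2*(2*k + 1)/6.
Then R = B(k−1)f/C = k**2*(2*k + 1)/(6*k**2 + 8*k + 3), so s_k = R(k)·t_k = k**2*(-4*k - 2).
Verify: -12*k**2 - 16*k - 6 matches t_k.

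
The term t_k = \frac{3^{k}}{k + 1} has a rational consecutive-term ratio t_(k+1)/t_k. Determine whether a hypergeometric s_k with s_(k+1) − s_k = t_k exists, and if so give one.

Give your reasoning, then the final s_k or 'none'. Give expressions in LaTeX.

Step 1: r(k) = 3*(k + 1)/(k + 2).
Take A(k)=3*k + 3, B(k)=k + 2, C(k)=1.
Set up (3*k + 3)·f(k+1) − (k + 1)·f(k) − (1) = 0.
From deg A=1, deg B=1, deg C=0: d=-1.
Negative degree bound (-1): no f exists, t_k not Gosper-summable.

none — t_k is not Gosper-summable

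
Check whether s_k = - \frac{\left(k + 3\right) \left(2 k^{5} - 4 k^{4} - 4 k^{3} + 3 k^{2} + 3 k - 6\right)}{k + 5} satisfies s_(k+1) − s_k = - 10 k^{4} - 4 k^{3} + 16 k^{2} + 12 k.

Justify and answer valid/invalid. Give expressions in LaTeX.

s_(k+1) = (-2*k**6 - 14*k**5 - 24*k**4 + 13*k**3 + 61*k**2 + 42*k + 24)/(k + 6)
s_(k+1) − s_k = 2*(-5*k**6 - 49*k**5 - 106*k**4 + 42*k**3 + 211*k**2 + 117*k + 6)/(k**2 + 11*k + 30)
(s_(k+1) − s_k) − t_k = 2*(8*k**5 + 58*k**4 + 8*k**3 - 95*k**2 - 63*k + 6)/(k**2 + 11*k + 30)

Invalid: residual \frac{2 \left(8 k^{5} + 58 k^{4} + 8 k^{3} - 95 k^{2} - 63 k + 6\right)}{k^{2} + 11 k + 30} ≠ 0.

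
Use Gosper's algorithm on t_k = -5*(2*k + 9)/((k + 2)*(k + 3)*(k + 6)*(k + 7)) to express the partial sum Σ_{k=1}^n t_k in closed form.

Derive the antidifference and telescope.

Compute t_(k+1)/t_k: get (k + 2)*(k + 6)*(2*k + 11)/((k + 4)*(k + 8)*(2*k + 9)).
Gosper form: A/B · C(k+1)/C(k) with A=k + 2, B=k + 8, C=k**3 + 27*k**2/2 + 121*k/2 + 90.
f must satisfy (k + 2)·f(k+1) − (k + 7)·f(k) = k**3 + 27*k**2/2 + 121*k/2 + 90.
d = 5 from the (1,1,3) case.
Solve for f: f(k) = k*(k + 3)*(k + 4)*(k + 5)*(k + 8)/24 (degree 5 ≤ 5).
Certificate R = B(k−1)f/C = k*(k + 3)*(k + 7)*(k + 8)/(12*(2*k + 9)) gives s_k = 5*k*(-k - 8)/(12*(k**2 + 8*k + 12)).
Verify: 5*(-2*k - 9)/(k**4 + 18*k**3 + 113*k**2 + 288*k + 252) matches t_k.
Σ_(k=1)^n t_k = s_(n+1) − s_(1) = (5*(-n**2 - 10*n - 9)/(12*(n**2 + 10*n + 21))) − (-5/28), i.e. 5*n*(-n - 10)/(21*(n**2 + 10*n + 21)).

S(n) = 5*n*(-n - 10)/(21*(n**2 + 10*n + 21))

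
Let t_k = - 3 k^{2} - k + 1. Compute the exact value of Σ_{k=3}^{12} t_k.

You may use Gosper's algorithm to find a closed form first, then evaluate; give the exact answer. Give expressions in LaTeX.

The ratio is (k + 3*(k + 1)**2)/(3*k**2 + k - 1).
So A=1 and B=1, with C=k**2 + k/3 - 1/3.
Key eq: (1)·f(k+1) = (1)·f(k) + (k**2 + k/3 - 1/3).
From deg A=0, deg B=0, deg C=2: d=3.
Solve for f: f(k) = k*(k**2 - k - 1)/3 (degree 3 ≤ 3).
Then R = B(k−1)f/C = k*(k**2 - k - 1)/(3*k**2 + k - 1), so s_k = R(k)·t_k = k*(-k**2 + k + 1).
s_(k+1) − s_k = -3*k**2 - k + 1 = t_k.
Σ_(k=3)^(12) t_k = s_(13) − s_(3) = -2015 − (-15) = -2000.

Σ = -2000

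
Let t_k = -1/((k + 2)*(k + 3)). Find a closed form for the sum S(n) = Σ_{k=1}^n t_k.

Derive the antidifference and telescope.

r(k) = (k + 2)/(k + 4) after simplifying.
Gosper form: A/B · C(k+1)/C(k) with A=k + 2, B=k + 4, C=1.
Key eq: (k + 2)·f(k+1) = (k + 3)·f(k) + (1).
Bound: deg f ≤ 1.
A polynomial solution: f(k) = k/2.
Get s_k = R·t_k = -k/(2*k + 4) with R(k) = B(k−1)f(k)/C(k) = k*(k + 3)/2.
Δs = -1/(k**2 + 5*k + 6), as required.
s_(n+1) = (-n - 1)/(2*(n + 3)) and s_(1) = -1/6, so S(n) = -n/(3*n + 9).

S(n) = -n/(3*n + 9)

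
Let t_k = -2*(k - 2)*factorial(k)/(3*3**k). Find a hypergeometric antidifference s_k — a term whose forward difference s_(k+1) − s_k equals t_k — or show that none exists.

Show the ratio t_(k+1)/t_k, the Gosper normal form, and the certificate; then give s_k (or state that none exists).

t_(k+1)/t_k = (k**2 - 1)/(3*(k - 2)).
Take A(k)=k/3 + 1/3, B(k)=1, C(k)=k - 2.
Key eq: (k/3 + 1/3)·f(k+1) = (1)·f(k) + (k - 2).
Degrees (1,0,1) ⇒ d ≤ 0.
Match coefficients ⇒ f(k) = 3.
Certificate R = B(k−1)f/C = 3/(k - 2) gives s_k = -2*factorial(k)/3**k.
s_(k+1) − s_k = -2*(k - 2)*factorial(k)/(3*3**k) = t_k.

s_k = -2*factorial(k)/3**k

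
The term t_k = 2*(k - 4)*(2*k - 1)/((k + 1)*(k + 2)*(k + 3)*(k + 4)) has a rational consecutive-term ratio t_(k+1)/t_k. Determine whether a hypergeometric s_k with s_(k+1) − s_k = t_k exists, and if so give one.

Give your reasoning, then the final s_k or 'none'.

s_k = k*(k**2 - 2*k + 17)/(2*(k**3 + 6*k**2 + 11*k + 6))

t_(k+1)/t_k = (k - 3)*(k + 1)*(2*k + 1)/((k - 4)*(k + 5)*(2*k - 1)).
Normal form (A,B,C) = (k + 1, k + 5, k**2 - 9*k/2 + 2).
Key eq: (k + 1)·f(k+1) = (k + 4)·f(k) + (k**2 - 9*k/2 + 2).
d = 3 from the (1,1,2) case.
Solve for f: f(k) = k*(k**2 - 2*k + 17)/8 (degree 3 ≤ 3).
R(k) = B(k−1)·f(k)/C(k) = k*(k + 4)*(k**2 - 2*k + 17)/(4*(k - 4)*(2*k - 1)); s_k = R·t_k = k*(k**2 - 2*k + 17)/(2*(k**3 + 6*k**2 + 11*k + 6)).
Verify: 2*(2*k**2 - 9*k + 4)/(k**4 + 10*k**3 + 35*k**2 + 50*k + 24) matches t_k.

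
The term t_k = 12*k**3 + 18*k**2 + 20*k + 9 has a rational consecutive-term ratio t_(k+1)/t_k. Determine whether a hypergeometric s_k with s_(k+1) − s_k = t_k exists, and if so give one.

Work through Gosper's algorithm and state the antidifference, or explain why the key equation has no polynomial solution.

The ratio is (12*k**3 + 54*k**2 + 92*k + 59)/(12*k**3 + 18*k**2 + 20*k + 9).
Factor: A=1; B=1; C=k**3 + 3*k**2/2 + 5*k/3 + 3/4.
Key eq: (1)·f(k+1) = (1)·f(k) + (k**3 + 3*k**2/2 + 5*k/3 + 3/4).
Bound: deg f ≤ 4.
Solve for f: f(k) = k*(3*k**3 + 4*k + 2)/12 (degree 4 ≤ 4).
R(k) = B(k−1)·f(k)/C(k) = k*(3*k**3 + 4*k + 2)/(12*k**3 + 18*k**2 + 20*k + 9); s_k = R·t_k = k*(3*k**3 + 4*k + 2).
Δs = 12*k**3 + 18*k**2 + 20*k + 9, as required.

s_k = k*(3*k**3 + 4*k + 2)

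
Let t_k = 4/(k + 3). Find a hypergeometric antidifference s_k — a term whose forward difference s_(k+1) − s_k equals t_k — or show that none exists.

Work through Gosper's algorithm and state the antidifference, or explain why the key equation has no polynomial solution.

r(k) = (k + 3)/(k + 4) after simplifying.
So A=k + 3 and B=k + 4, with C=1.
Solve (k + 3)·f(k+1) − (k + 3)·f(k) = 1.
Bound: deg f ≤ 0.
Generic f = c0 gives residual -1; -1 = 0 cannot hold, so t_k is not Gosper-summable.

no hypergeometric antidifference exists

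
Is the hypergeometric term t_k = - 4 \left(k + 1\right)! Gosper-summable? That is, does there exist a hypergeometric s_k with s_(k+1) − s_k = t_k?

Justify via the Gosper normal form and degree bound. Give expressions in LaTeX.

No — t_k has no hypergeometric antidifference.

The ratio is k + 2.
So A=k + 2 and B=1, with C=1.
Solve (k + 2)·f(k+1) − (1)·f(k) = 1.
From deg A=1, deg B=0, deg C=0: d=-1.
Negative degree bound (-1): no f exists, t_k not Gosper-summable.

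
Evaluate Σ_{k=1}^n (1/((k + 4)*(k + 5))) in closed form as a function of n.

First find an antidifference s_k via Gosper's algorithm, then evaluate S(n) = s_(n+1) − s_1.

S(n) = n/(5*(n + 5))

Ratio r(k) = (k + 4)/(k + 6).
Take A(k)=k + 4, B(k)=k + 6, C(k)=1.
Set up (k + 4)·f(k+1) − (k + 5)·f(k) − (1) = 0.
d = 1 from the (1,1,0) case.
Solving with deg f ≤ 1: f(k) = k/4.
Then R = B(k−1)f/C = k*(k + 5)/4, so s_k = R(k)·t_k = k/(4*(k + 4)).
Check: Δs_k = 1/(k**2 + 9*k + 20). ✓
s_(n+1) = (n + 1)/(4*(n + 5)) and s_(1) = 1/20, so S(n) = n/(5*(n + 5)).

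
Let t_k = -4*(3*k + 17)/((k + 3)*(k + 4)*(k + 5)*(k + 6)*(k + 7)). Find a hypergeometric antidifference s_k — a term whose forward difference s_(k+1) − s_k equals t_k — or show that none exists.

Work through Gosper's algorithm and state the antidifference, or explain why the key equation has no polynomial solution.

s_k = k*(-k**2 - 13*k - 54)/(18*(k**3 + 13*k**2 + 54*k + 72))

t_(k+1)/t_k = (k + 3)*(3*k + 20)/((k + 8)*(3*k + 17)).
Take A(k)=k + 3, B(k)=k + 8, C(k)=k + 17/3.
Need (k + 3)·f(k+1) − (k + 7)·f(k) = k + 17/3.
From deg A=1, deg B=1, deg C=1: d=4.
Solve for f: f(k) = k*(k + 5)*(k**2 + 13*k + 54)/216 (degree 4 ≤ 4).
So s_k = (B(k−1)f/C)·t_k = (k*(k + 5)*(k + 7)*(k**2 + 13*k + 54)/(72*(3*k + 17)))·t_k = k*(-k**2 - 13*k - 54)/(18*(k**3 + 13*k**2 + 54*k + 72)).
Verify: 4*(-3*k - 17)/(k**5 + 25*k**4 + 245*k**3 + 1175*k**2 + 2754*k + 2520) matches t_k.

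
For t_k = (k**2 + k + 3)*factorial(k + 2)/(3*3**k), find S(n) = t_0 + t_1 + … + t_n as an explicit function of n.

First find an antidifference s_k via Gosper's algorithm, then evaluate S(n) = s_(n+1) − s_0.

r(k) = (k + 3)*(k + (k + 1)**2 + 4)/(3*(k**2 + k + 3)) after simplifying.
Normal form (A,B,C) = (k/3 + 1, 1, k**2 + k + 3).
f must satisfy (k/3 + 1)·f(k+1) − (1)·f(k) = k**2 + k + 3.
deg f ≤ 1 (via 1,0,2).
Solving with deg f ≤ 1: f(k) = 3*k.
Then R = B(k−1)f/C = 3*k/(k**2 + k + 3), so s_k = R(k)·t_k = k*factorial(k + 2)/3**k.
Δs = (k**2 + k + 3)*factorial(k + 2)/(3*3**k), as required.
Σ_(k=0)^n t_k = s_(n+1) − s_(0) = (3**(-n - 1)*(n + 1)*factorial(n + 3)) − (0), i.e. 3**(-n - 1)*(n + 1)*factorial(n + 3).

S(n) = 3**(-n - 1)*(n + 1)*factorial(n + 3)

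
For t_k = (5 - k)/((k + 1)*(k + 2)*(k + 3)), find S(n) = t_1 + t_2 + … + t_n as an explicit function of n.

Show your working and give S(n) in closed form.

r(k) = (k - 4)*(k + 1)/((k - 5)*(k + 4)) after simplifying.
Take A(k)=k + 1, B(k)=k + 4, C(k)=k - 5.
Key eq: (k + 1)·f(k+1) = (k + 3)·f(k) + (k - 5).
d = 2 from the (1,1,1) case.
Solving with deg f ≤ 2: f(k) = -k*(k + 4).
Certificate R = B(k−1)f/C = -k*(k + 3)*(k + 4)/(k - 5) gives s_k = k*(k + 4)/((k + 1)*(k + 2)).
Δs = (5 - k)/(k**3 + 6*k**2 + 11*k + 6), as required.
Σ_(k=1)^n t_k = s_(n+1) − s_(1) = ((n**2 + 6*n + 5)/(n**2 + 5*n + 6)) − (5/6), i.e. n*(n + 11)/(6*(n**2 + 5*n + 6)).

S(n) = n*(n + 11)/(6*(n**2 + 5*n + 6))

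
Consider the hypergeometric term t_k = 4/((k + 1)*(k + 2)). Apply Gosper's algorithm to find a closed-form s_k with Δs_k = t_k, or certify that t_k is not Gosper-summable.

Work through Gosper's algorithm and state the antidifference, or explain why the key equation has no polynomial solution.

t_(k+1)/t_k = (k + 1)/(k + 3).
Gosper form: A/B · C(k+1)/C(k) with A=k + 1, B=k + 3, C=1.
Solve (k + 1)·f(k+1) − (k + 2)·f(k) = 1.
From deg A=1, deg B=1, deg C=0: d=1.
Solve for f: f(k) = k (degree 1 ≤ 1).
Certificate R = B(k−1)f/C = k*(k + 2) gives s_k = 4*k/(k + 1).
Check: Δs_k = 4/(k**2 + 3*k + 2). ✓

s_k = 4*k/(k + 1)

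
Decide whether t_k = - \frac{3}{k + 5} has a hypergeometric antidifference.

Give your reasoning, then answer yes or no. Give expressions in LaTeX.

t_(k+1)/t_k = (k + 5)/(k + 6).
Normal form (A,B,C) = (k + 5, k + 6, 1).
f must satisfy (k + 5)·f(k+1) − (k + 5)·f(k) = 1.
d = 0 from the (1,1,0) case.
f = c0 ⇒ A·f(k+1) − B(k−1)·f(k) − C = -1. The system {-1 = 0} is inconsistent; no antidifference.

No — the linear system for f has no solution.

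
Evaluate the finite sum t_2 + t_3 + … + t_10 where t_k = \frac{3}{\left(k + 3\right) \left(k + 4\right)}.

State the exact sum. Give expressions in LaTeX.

Σ = 27/70

r(k) = (k + 3)/(k + 5) after simplifying.
Factor: A=k + 3; B=k + 5; C=1.
f must satisfy (k + 3)·f(k+1) − (k + 4)·f(k) = 1.
deg f ≤ 1 (via 1,1,0).
Coefficient equations give f(k) = k/3.
Get s_k = R·t_k = k/(k + 3) with R(k) = B(k−1)f(k)/C(k) = k*(k + 4)/3.
Verify: 3/(k**2 + 7*k + 12) matches t_k.
Telescoping: Σ = s_(11) − s_(2) = 11/14 − (2/5) = 27/70.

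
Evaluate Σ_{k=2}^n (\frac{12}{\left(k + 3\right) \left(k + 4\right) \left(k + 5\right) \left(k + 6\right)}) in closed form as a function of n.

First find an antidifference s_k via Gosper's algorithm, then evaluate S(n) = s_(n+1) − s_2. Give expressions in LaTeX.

Ratio r(k) = (k + 3)/(k + 7).
A = k + 3, B = k + 7, C = 1.
Solve (k + 3)·f(k+1) − (k + 6)·f(k) = 1.
d = 3 from the (1,1,0) case.
Match coefficients ⇒ f(k) = k*(k**2 + 12*k + 47)/180.
So s_k = (B(k−1)f/C)·t_k = (k*(k + 6)*(k**2 + 12*k + 47)/180)·t_k = k*(k**2 + 12*k + 47)/(15*(k + 3)*(k + 4)*(k + 5)).
Δs = 12/(k**4 + 18*k**3 + 119*k**2 + 342*k + 360), as required.
s_(n+1) = (n**3 + 15*n**2 + 74*n + 60)/(15*(n**3 + 15*n**2 + 74*n + 120)) and s_(2) = 1/21, so S(n) = 2*(n**3 + 15*n**2 + 74*n - 90)/(105*(n**3 + 15*n**2 + 74*n + 120)).

S(n) = \frac{2 \left(n^{3} + 15 n^{2} + 74 n - 90\right)}{105 \left(n^{3} + 15 n^{2} + 74 n + 120\right)}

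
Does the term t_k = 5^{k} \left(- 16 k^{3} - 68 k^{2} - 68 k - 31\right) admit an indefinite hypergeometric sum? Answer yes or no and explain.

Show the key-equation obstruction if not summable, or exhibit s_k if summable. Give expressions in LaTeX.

t_(k+1)/t_k = 5*(16*k**3 + 116*k**2 + 252*k + 183)/(16*k**3 + 68*k**2 + 68*k + 31).
Gosper form: A/B · C(k+1)/C(k) with A=5, B=1, C=k**3 + 17*k**2/4 + 17*k/4 + 31/16.
Set up (5)·f(k+1) − (1)·f(k) − (k**3 + 17*k**2/4 + 17*k/4 + 31/16) = 0.
Bound: deg f ≤ 3.
Coefficient equations give f(k) = (4*k**3 + 2*k**2 - 3*k + 4)/16.
Get s_k = R·t_k = 5**k*(-4*k**3 - 2*k**2 + 3*k - 4) with R(k) = B(k−1)f(k)/C(k) = (4*k**3 + 2*k**2 - 3*k + 4)/(16*k**3 + 68*k**2 + 68*k + 31).
Verify: 5**k*(-16*k**3 - 68*k**2 - 68*k - 31) matches t_k.

Yes. s_k = 5^{k} \left(- 4 k^{3} - 2 k^{2} + 3 k - 4\right).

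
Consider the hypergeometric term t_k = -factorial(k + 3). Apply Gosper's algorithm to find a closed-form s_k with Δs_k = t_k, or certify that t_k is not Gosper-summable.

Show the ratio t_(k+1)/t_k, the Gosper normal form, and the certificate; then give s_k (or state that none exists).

no hypergeometric antidifference exists

The ratio is k + 4.
So A=k + 4 and B=1, with C=1.
Key eq: (k + 4)·f(k+1) = (1)·f(k) + (1).
d = -1 from the (1,0,0) case.
Negative degree bound (-1): no f exists, t_k not Gosper-summable.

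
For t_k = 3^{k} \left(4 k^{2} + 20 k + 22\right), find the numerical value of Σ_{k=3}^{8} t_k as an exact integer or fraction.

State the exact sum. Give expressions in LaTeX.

Σ = 3935736

r(k) = 3*(2*k**2 + 14*k + 23)/(2*k**2 + 10*k + 11) after simplifying.
A = 3, B = 1, C = k**2 + 5*k + 11/2.
Key eq: (3)·f(k+1) = (1)·f(k) + (k**2 + 5*k + 11/2).
Degrees (0,0,2) ⇒ d ≤ 2.
Solving with deg f ≤ 2: f(k) = (k + 1)**2/2.
Then R = B(k−1)f/C = (k + 1)**2/(2*k**2 + 10*k + 11), so s_k = R(k)·t_k = 2*3**k*(k**2 + 2*k + 1).
Δs = 3**k*(4*k**2 + 20*k + 22), as required.
Σ_(k=3)^(8) t_k = s_(9) − s_(3) = 3936600 − (864) = 3935736.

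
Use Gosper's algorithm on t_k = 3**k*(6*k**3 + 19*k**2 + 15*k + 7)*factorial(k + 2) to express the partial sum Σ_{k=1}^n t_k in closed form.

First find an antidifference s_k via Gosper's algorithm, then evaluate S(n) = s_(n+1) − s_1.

S(n) = 6*3**n*n**2*factorial(n + 3) + 3*3**n*n*factorial(n + 3) + 3*3**n*factorial(n + 3) - 18

Compute t_(k+1)/t_k: get 3*(6*k**4 + 55*k**3 + 182*k**2 + 260*k + 141)/(6*k**3 + 19*k**2 + 15*k + 7).
So A=3*k + 9 and B=1, with C=k**3 + 19*k**2/6 + 5*k/2 + 7/6.
Set up (3*k + 9)·f(k+1) − (1)·f(k) − (k**3 + 19*k**2/6 + 5*k/2 + 7/6) = 0.
Bound: deg f ≤ 2.
A polynomial solution: f(k) = (2*k**2 - 3*k + 2)/6.
R(k) = B(k−1)·f(k)/C(k) = (2*k**2 - 3*k + 2)/(6*k**3 + 19*k**2 + 15*k + 7); s_k = R·t_k = 3**k*(2*k**2 - 3*k + 2)*factorial(k + 2).
s_(k+1) − s_k = 3**k*(6*k**3 + 19*k**2 + 15*k + 7)*factorial(k + 2) = t_k.
s_(n+1) = 3**(n + 1)*(2*n**2 + n + 1)*factorial(n + 3) and s_(1) = 18, so S(n) = 6*3**n*n**2*factorial(n + 3) + 3*3**n*n*factorial(n + 3) + 3*3**n*factorial(n + 3) - 18.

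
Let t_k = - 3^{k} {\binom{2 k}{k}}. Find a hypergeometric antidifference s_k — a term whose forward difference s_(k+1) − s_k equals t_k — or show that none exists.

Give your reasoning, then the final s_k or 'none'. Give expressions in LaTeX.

not Gosper-summable; s_k does not exist

Step 1: r(k) = 6*(2*k + 1)/(k + 1).
Take A(k)=12*k + 6, B(k)=k + 1, C(k)=1.
Key eq: (12*k + 6)·f(k+1) = (k)·f(k) + (1).
From deg A=1, deg B=1, deg C=0: d=-1.
Negative degree bound (-1): no f exists, t_k not Gosper-summable.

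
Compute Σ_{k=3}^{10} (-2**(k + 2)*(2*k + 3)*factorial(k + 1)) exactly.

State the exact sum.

Σ = -3923981106432

The ratio is 2*(k + 2)*(2*k + 5)/(2*k + 3).
A = 2*k + 4, B = 1, C = k + 3/2.
Key eq: (2*k + 4)·f(k+1) = (1)·f(k) + (k + 3/2).
Bound: deg f ≤ 0.
Solve for f: f(k) = 1/2 (degree 0 ≤ 0).
Then R = B(k−1)f/C = 1/(2*k + 3), so s_k = R(k)·t_k = -2**(k + 2)*factorial(k + 1).
Δs = -2**(k + 2)*(2*k + 3)*factorial(k + 1), as required.
Sum = s_(11) − s_(3); s_(11) = -3923981107200, s_(3) = -768 ⇒ -3923981106432.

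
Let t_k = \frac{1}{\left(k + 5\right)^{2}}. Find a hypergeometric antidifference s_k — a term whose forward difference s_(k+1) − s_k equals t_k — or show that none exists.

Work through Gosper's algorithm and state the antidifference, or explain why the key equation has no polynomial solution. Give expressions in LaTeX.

Step 1: r(k) = (k + 5)**2/(k + 6)**2.
Normal form (A,B,C) = (k**2 + 10*k + 25, k**2 + 12*k + 36, 1).
Solve (k**2 + 10*k + 25)·f(k+1) − (k**2 + 10*k + 25)·f(k) = 1.
From deg A=2, deg B=2, deg C=0: d=0.
Put f(k) = c0: A·f(k+1) − B(k−1)·f(k) − C = -1; need -1 = 0 — inconsistent ⇒ no f, not summable.

none (Gosper's algorithm certifies no s_k)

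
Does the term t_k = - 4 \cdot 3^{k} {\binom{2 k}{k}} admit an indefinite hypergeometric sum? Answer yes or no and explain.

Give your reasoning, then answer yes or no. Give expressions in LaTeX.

No — t_k has no hypergeometric antidifference.

Step 1: r(k) = 6*(2*k + 1)/(k + 1).
So A=12*k + 6 and B=k + 1, with C=1.
Solve (12*k + 6)·f(k+1) − (k)·f(k) = 1.
From deg A=1, deg B=1, deg C=0: d=-1.
deg f ≤ -1 is impossible — no certificate.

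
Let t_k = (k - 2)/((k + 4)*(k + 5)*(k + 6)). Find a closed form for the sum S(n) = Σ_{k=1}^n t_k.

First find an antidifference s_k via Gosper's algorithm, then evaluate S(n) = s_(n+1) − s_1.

S(n) = n*(n - 4)/(15*(n**2 + 11*n + 30))

Step 1: r(k) = (k - 1)*(k + 4)/((k - 2)*(k + 7)).
A = k + 4, B = k + 7, C = k - 2.
Set up (k + 4)·f(k+1) − (k + 6)·f(k) − (k - 2) = 0.
From deg A=1, deg B=1, deg C=1: d=2.
Solve for f: f(k) = k*(k - 11)/20 (degree 2 ≤ 2).
R(k) = B(k−1)·f(k)/C(k) = k*(k - 11)*(k + 6)/(20*(k - 2)); s_k = R·t_k = k*(k - 11)/(20*(k + 4)*(k + 5)).
Δs = (k - 2)/(k**3 + 15*k**2 + 74*k + 120), as required.
Evaluate: s_(n+1) = (n**2 - 9*n - 10)/(20*(n**2 + 11*n + 30)); subtract s_(1) = -1/60 ⇒ S(n) = n*(n - 4)/(15*(n**2 + 11*n + 30)).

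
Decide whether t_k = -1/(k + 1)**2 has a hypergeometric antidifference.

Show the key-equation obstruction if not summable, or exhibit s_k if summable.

Compute t_(k+1)/t_k: get (k + 1)**2/(k + 2)**2.
Factor: A=k**2 + 2*k + 1; B=k**2 + 4*k + 4; C=1.
Key eq: (k**2 + 2*k + 1)·f(k+1) = (k**2 + 2*k + 1)·f(k) + (1).
From deg A=2, deg B=2, deg C=0: d=0.
Write f(k) = c0. Then LHS − RHS = -1, requiring -1 = 0: contradictory. No certificate.

No. Not Gosper-summable.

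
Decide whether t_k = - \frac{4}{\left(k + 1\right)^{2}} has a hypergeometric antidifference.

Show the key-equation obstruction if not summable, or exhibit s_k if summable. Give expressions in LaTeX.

No — key equation has no polynomial f.

Compute t_(k+1)/t_k: get (k + 1)**2/(k + 2)**2.
Factor: A=k**2 + 2*k + 1; B=k**2 + 4*k + 4; C=1.
Need (k**2 + 2*k + 1)·f(k+1) − (k**2 + 2*k + 1)·f(k) = 1.
d = 0 from the (2,2,0) case.
f = c0 ⇒ A·f(k+1) − B(k−1)·f(k) − C = -1. The system {-1 = 0} is inconsistent; no antidifference.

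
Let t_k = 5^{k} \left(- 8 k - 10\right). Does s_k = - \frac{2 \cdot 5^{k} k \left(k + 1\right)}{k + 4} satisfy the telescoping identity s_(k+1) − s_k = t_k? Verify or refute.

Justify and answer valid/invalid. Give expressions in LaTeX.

s_(k+1) = -10*5**k*(k + 1)*(k + 2)/(k + 5)
s_(k+1) − s_k = 2*5**k*(k + 1)*(k*(k + 5) - 5*(k + 2)*(k + 4))/((k + 4)*(k + 5))
(s_(k+1) − s_k) − t_k = 24*5**k*(k**2 + 5*k + 5)/(k**2 + 9*k + 20)

Invalid: residual \frac{24 \cdot 5^{k} \left(k^{2} + 5 k + 5\right)}{k^{2} + 9 k + 20} ≠ 0.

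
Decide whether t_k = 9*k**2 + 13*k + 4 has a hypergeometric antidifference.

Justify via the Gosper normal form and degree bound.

Yes. s_k = k*(3*k**2 + 2*k - 1).

r(k) = (9*k**2 + 31*k + 26)/(9*k**2 + 13*k + 4) after simplifying.
A = 1, B = 1, C = k**2 + 13*k/9 + 4/9.
Set up (1)·f(k+1) − (1)·f(k) − (k**2 + 13*k/9 + 4/9) = 0.
Degrees (0,0,2) ⇒ d ≤ 3.
Coefficient equations give f(k) = k*(k + 1)*(3*k - 1)/9.
Certificate R = B(k−1)f/C = k*(3*k - 1)/(9*k + 4) gives s_k = k*(3*k**2 + 2*k - 1).
s_(k+1) − s_k = 9*k**2 + 13*k + 4 = t_k.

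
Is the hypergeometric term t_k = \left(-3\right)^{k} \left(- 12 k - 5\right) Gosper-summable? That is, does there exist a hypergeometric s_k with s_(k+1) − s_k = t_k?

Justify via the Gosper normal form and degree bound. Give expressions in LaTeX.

Yes. s_k = \left(-3\right)^{k} \left(3 k - 1\right).

t_(k+1)/t_k = 3*(-12*k - 17)/(12*k + 5).
Factor: A=-3; B=1; C=k + 5/12.
Set up (-3)·f(k+1) − (1)·f(k) − (k + 5/12) = 0.
From deg A=0, deg B=0, deg C=1: d=1.
Match coefficients ⇒ f(k) = -(3*k - 1)/12.
R(k) = B(k−1)·f(k)/C(k) = -(3*k - 1)/(12*k + 5); s_k = R·t_k = (-3)**k*(3*k - 1).
Δs = (-3)**k*(-12*k - 5), as required.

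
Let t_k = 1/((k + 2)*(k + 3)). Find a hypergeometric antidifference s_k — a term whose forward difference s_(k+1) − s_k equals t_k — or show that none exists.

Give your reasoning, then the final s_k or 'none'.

Compute t_(k+1)/t_k: get (k + 2)/(k + 4).
Gosper form: A/B · C(k+1)/C(k) with A=k + 2, B=k + 4, C=1.
Need (k + 2)·f(k+1) − (k + 3)·f(k) = 1.
From deg A=1, deg B=1, deg C=0: d=1.
Match coefficients ⇒ f(k) = k/2.
Then R = B(k−1)f/C = k*(k + 3)/2, so s_k = R(k)·t_k = k/(2*(k + 2)).
Check: Δs_k = 1/(k**2 + 5*k + 6). ✓

s_k = k/(2*(k + 2))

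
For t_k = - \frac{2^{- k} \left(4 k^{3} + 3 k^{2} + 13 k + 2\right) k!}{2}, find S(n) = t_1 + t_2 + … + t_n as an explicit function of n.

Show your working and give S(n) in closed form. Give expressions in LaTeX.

Step 1: r(k) = (4*k**4 + 19*k**3 + 46*k**2 + 53*k + 22)/(2*(4*k**3 + 3*k**2 + 13*k + 2)).
Factor: A=k/2 + 1/2; B=1; C=k**3 + 3*k**2/4 + 13*k/4 + 1/2.
Key eq: (k/2 + 1/2)·f(k+1) = (1)·f(k) + (k**3 + 3*k**2/4 + 13*k/4 + 1/2).
From deg A=1, deg B=0, deg C=3: d=2.
Match coefficients ⇒ f(k) = (4*k**2 - k + 1)/2.
So s_k = (B(k−1)f/C)·t_k = (2*(4*k**2 - k + 1)/(4*k**3 + 3*k**2 + 13*k + 2))·t_k = -(4*k**2 - k + 1)*factorial(k)/2**k.
Check: Δs_k = -(4*k**3 + 3*k**2 + 13*k + 2)*factorial(k)/(2*2**k). ✓
Evaluate: s_(n+1) = -2**(-n - 1)*(4*n**2 + 7*n + 4)*factorial(n + 1); subtract s_(1) = -2 ⇒ S(n) = 2**(-n - 1)*(2**(n + 2) - 4*n**3*factorial(n) - 11*n**2*factorial(n) - 11*n*factorial(n) - 4*factorial(n)).

S(n) = 2^{- n - 1} \left(2^{n + 2} - 4 n^{3} n! - 11 n^{2} n! - 11 n n! - 4 n!\right)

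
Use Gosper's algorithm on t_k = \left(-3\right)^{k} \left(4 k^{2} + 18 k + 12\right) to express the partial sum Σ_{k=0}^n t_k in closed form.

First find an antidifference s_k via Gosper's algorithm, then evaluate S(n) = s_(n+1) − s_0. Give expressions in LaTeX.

S(n) = 3 \left(-3\right)^{n} \left(n^{2} + 5 n + 4\right)

Ratio r(k) = 3*(-2*k**2 - 13*k - 17)/(2*k**2 + 9*k + 6).
Take A(k)=-3, B(k)=1, C(k)=k**2 + 9*k/2 + 3.
Set up (-3)·f(k+1) − (1)·f(k) − (k**2 + 9*k/2 + 3) = 0.
Bound: deg f ≤ 2.
A polynomial solution: f(k) = -k*(k + 3)/4.
Certificate R = B(k−1)f/C = -k*(k + 3)/(2*(2*k**2 + 9*k + 6)) gives s_k = (-3)**k*k*(-k - 3).
Δs = (-3)**k*(4*k**2 + 18*k + 12), as required.
Σ_(k=0)^n t_k = s_(n+1) − s_(0) = (3*(-3)**n*(n**2 + 5*n + 4)) − (0), i.e. 3*(-3)**n*(n**2 + 5*n + 4).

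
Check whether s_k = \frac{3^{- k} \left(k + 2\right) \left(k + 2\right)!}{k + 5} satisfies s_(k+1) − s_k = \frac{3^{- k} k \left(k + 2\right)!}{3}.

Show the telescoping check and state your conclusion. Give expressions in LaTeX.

Invalid: residual - \frac{3^{- k} \left(k^{2} + 5 k - 3\right) \left(k + 2\right)!}{\left(k + 5\right) \left(k + 6\right)} ≠ 0.

s_(k+1) = (k + 3)*factorial(k + 3)/(3*3**k*(k + 6))
s_(k+1) − s_k = (k**3 + 8*k**2 + 15*k + 9)*factorial(k + 2)/(3*3**k*(k + 5)*(k + 6))
(s_(k+1) − s_k) − t_k = -(k**2 + 5*k - 3)*factorial(k + 2)/(3**k*(k + 5)*(k + 6))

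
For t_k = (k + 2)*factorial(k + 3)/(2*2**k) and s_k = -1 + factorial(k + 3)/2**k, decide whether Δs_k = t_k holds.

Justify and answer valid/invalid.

s_(k+1) = 2**(-k - 1)*factorial(k + 4) - 1
s_(k+1) − s_k = (k + 2)*factorial(k + 3)/(2*2**k)
(s_(k+1) − s_k) − t_k = 0

Valid — Δs_k = t_k.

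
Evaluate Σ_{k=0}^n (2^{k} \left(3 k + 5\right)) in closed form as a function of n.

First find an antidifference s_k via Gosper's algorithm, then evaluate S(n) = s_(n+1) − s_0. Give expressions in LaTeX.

Step 1: r(k) = 2*(3*k + 8)/(3*k + 5).
So A=2 and B=1, with C=k + 5/3.
f must satisfy (2)·f(k+1) − (1)·f(k) = k + 5/3.
d = 1 from the (0,0,1) case.
Solve for f: f(k) = (3*k - 1)/3 (degree 1 ≤ 1).
Get s_k = R·t_k = 2**k*(3*k - 1) with R(k) = B(k−1)f(k)/C(k) = (3*k - 1)/(3*k + 5).
s_(k+1) − s_k = 2**k*(3*k + 5) = t_k.
Evaluate: s_(n+1) = 2**(n + 1)*(3*n + 2); subtract s_(0) = -1 ⇒ S(n) = 6*2**n*n + 4*2**n + 1.

S(n) = 6 \cdot 2^{n} n + 4 \cdot 2^{n} + 1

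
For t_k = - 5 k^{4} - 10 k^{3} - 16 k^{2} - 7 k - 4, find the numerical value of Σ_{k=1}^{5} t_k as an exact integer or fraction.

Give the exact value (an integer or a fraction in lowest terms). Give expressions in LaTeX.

Σ = -8150

The ratio is (5*k**4 + 30*k**3 + 76*k**2 + 89*k + 42)/(5*k**4 + 10*k**3 + 16*k**2 + 7*k + 4).
So A=1 and B=1, with C=k**4 + 2*k**3 + 16*k**2/5 + 7*k/5 + 4/5.
Need (1)·f(k+1) − (1)·f(k) = k**4 + 2*k**3 + 16*k**2/5 + 7*k/5 + 4/5.
deg f ≤ 5 (via 0,0,4).
A polynomial solution: f(k) = k*(k**4 + 2*k**2 - 2*k + 3)/5.
Get s_k = R·t_k = k*(-k**4 - 2*k**2 + 2*k - 3) with R(k) = B(k−1)f(k)/C(k) = k*(k**4 + 2*k**2 - 2*k + 3)/(5*k**4 + 10*k**3 + 16*k**2 + 7*k + 4).
Verify: -5*k**4 - 10*k**3 - 16*k**2 - 7*k - 4 matches t_k.
Evaluate s at k=6 and k=1: -8154 and -4; difference -8150.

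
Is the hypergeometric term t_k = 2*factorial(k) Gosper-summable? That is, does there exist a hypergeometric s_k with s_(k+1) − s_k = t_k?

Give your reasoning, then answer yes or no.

No — key equation has no polynomial f.

The ratio is k + 1.
Normal form (A,B,C) = (k + 1, 1, 1).
f must satisfy (k + 1)·f(k+1) − (1)·f(k) = 1.
d = -1 from the (1,0,0) case.
deg f ≤ -1 is impossible — no certificate.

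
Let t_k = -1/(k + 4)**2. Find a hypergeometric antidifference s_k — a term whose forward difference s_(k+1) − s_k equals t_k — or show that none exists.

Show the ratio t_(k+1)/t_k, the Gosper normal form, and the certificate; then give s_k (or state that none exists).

no hypergeometric antidifference exists

The ratio is (k + 4)**2/(k + 5)**2.
A = k**2 + 8*k + 16, B = k**2 + 10*k + 25, C = 1.
f must satisfy (k**2 + 8*k + 16)·f(k+1) − (k**2 + 8*k + 16)·f(k) = 1.
deg f ≤ 0 (via 2,2,0).
Write f(k) = c0. Then LHS − RHS = -1, requiring -1 = 0: contradictory. No certificate.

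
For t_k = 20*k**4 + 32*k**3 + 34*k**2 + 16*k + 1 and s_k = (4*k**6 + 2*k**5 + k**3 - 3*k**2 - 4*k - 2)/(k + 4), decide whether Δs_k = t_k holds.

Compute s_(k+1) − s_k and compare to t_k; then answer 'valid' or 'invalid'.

Invalid: residual 3*(-16*k**5 - 114*k**4 - 160*k**3 - 153*k**2 - 67*k - 6)/(k**2 + 9*k + 20) ≠ 0.

s_(k+1) = (-4*k + 4*(k + 1)**6 + 2*(k + 1)**5 + (k + 1)**3 - 3*(k + 1)**2 - 6)/(k + 5)
s_(k+1) − s_k = 2*(10*k**6 + 82*k**5 + 190*k**4 + 241*k**3 + 183*k**2 + 64*k + 1)/(k**2 + 9*k + 20)
(s_(k+1) − s_k) − t_k = 3*(-16*k**5 - 114*k**4 - 160*k**3 - 153*k**2 - 67*k - 6)/(k**2 + 9*k + 20)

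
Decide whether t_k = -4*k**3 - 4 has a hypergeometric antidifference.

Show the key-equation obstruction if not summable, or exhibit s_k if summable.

The ratio is ((k + 1)**3 + 1)/(k**3 + 1).
Factor: A=1; B=1; C=k**3 + 1.
Solve (1)·f(k+1) − (1)·f(k) = k**3 + 1.
Degrees (0,0,3) ⇒ d ≤ 4.
Solving with deg f ≤ 4: f(k) = k*(k + 1)*(k**2 - 3*k + 4)/4.
So s_k = (B(k−1)f/C)·t_k = (k*(k**2 - 3*k + 4)/(4*(k**2 - k + 1)))·t_k = k*(-k**3 + 2*k**2 - k - 4).
Δs = -4*k**3 - 4, as required.

Yes. s_k = k*(-k**3 + 2*k**2 - k - 4).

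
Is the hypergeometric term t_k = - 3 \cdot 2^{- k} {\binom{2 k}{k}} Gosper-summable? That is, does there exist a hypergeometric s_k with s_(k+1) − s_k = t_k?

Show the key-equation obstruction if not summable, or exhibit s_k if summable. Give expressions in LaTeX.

Compute t_(k+1)/t_k: get (2*k + 1)/(k + 1).
Factor: A=2*k + 1; B=k + 1; C=1.
Set up (2*k + 1)·f(k+1) − (k)·f(k) − (1) = 0.
Degrees (1,1,0) ⇒ d ≤ -1.
Bound -1 < 0, so the key equation has no polynomial solution.

No — key equation has no polynomial f.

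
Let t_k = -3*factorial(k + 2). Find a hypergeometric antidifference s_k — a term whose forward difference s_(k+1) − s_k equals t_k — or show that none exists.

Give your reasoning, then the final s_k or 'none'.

not Gosper-summable; s_k does not exist

The ratio is k + 3.
Factor: A=k + 3; B=1; C=1.
Set up (k + 3)·f(k+1) − (1)·f(k) − (1) = 0.
Bound: deg f ≤ -1.
Bound -1 < 0, so the key equation has no polynomial solution.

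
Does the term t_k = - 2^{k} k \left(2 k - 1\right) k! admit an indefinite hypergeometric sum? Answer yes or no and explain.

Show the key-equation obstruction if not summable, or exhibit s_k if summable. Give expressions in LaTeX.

The ratio is (k + 1)**2*(4*k + 2)/(k*(2*k - 1)).
So A=2*k + 2 and B=1, with C=k**2 - k/2.
Need (2*k + 2)·f(k+1) − (1)·f(k) = k**2 - k/2.
Degrees (1,0,2) ⇒ d ≤ 1.
Solving with deg f ≤ 1: f(k) = (k - 2)/2.
R(k) = B(k−1)·f(k)/C(k) = (k - 2)/(k*(2*k - 1)); s_k = R·t_k = -2**k*(k - 2)*factorial(k).
Δs = -2**k*k*(2*k - 1)*factorial(k), as required.

Yes. s_k = - 2^{k} \left(k - 2\right) k!.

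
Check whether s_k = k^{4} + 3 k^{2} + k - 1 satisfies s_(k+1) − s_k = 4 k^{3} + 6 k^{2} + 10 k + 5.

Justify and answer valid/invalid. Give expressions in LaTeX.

Valid — Δs_k = t_k.

s_(k+1) = k + (k + 1)**4 + 3*(k + 1)**2
s_(k+1) − s_k = 4*k**3 + 6*k**2 + 10*k + 5
(s_(k+1) − s_k) − t_k = 0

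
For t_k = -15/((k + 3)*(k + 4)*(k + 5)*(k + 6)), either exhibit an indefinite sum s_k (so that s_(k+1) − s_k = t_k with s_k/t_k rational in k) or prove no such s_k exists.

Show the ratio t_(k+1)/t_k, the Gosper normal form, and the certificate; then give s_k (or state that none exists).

t_(k+1)/t_k = (k + 3)/(k + 7).
Factor: A=k + 3; B=k + 7; C=1.
Set up (k + 3)·f(k+1) − (k + 6)·f(k) − (1) = 0.
d = 3 from the (1,1,0) case.
Solve for f: f(k) = k*(k**2 + 12*k + 47)/180 (degree 3 ≤ 3).
So s_k = (B(k−1)f/C)·t_k = (k*(k + 6)*(k**2 + 12*k + 47)/180)·t_k = k*(-k**2 - 12*k - 47)/(12*(k + 3)*(k + 4)*(k + 5)).
s_(k+1) − s_k = -15/(k**4 + 18*k**3 + 119*k**2 + 342*k + 360) = t_k.

s_k = k*(-k**2 - 12*k - 47)/(12*(k + 3)*(k + 4)*(k + 5))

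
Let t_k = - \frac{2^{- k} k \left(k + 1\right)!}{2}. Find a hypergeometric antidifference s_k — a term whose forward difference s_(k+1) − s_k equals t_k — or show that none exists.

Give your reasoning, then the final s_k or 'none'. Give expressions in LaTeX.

The ratio is (k + 1)*(k + 2)/(2*k).
Factor: A=k/2 + 1; B=1; C=k.
f must satisfy (k/2 + 1)·f(k+1) − (1)·f(k) = k.
From deg A=1, deg B=0, deg C=1: d=0.
A polynomial solution: f(k) = 2.
So s_k = (B(k−1)f/C)·t_k = (2/k)·t_k = -factorial(k + 1)/2**k.
Verify: -k*factorial(k + 1)/(2*2**k) matches t_k.

s_k = - 2^{- k} \left(k + 1\right)!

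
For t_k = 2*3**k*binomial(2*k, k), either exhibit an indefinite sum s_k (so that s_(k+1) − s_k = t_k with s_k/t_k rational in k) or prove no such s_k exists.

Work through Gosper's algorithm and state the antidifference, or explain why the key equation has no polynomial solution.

Step 1: r(k) = 6*(2*k + 1)/(k + 1).
A = 12*k + 6, B = k + 1, C = 1.
Set up (12*k + 6)·f(k+1) − (k)·f(k) − (1) = 0.
Bound: deg f ≤ -1.
deg f ≤ -1 is impossible — no certificate.

none — t_k is not Gosper-summable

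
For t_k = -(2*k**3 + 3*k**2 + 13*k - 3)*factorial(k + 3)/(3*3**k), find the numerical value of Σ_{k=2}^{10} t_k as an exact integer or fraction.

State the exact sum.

Σ = -25113078280/243

r(k) = (2*k**4 + 17*k**3 + 61*k**2 + 115*k + 60)/(3*(2*k**3 + 3*k**2 + 13*k - 3)) after simplifying.
Factor: A=k/3 + 4/3; B=1; C=k**3 + 3*k**2/2 + 13*k/2 - 3/2.
f must satisfy (k/3 + 4/3)·f(k+1) − (1)·f(k) = k**3 + 3*k**2/2 + 13*k/2 - 3/2.
Bound: deg f ≤ 2.
Coefficient equations give f(k) = 3*(k - 1)*(2*k - 1)/2.
R(k) = B(k−1)·f(k)/C(k) = 3*(k - 1)*(2*k - 1)/(2*k**3 + 3*k**2 + 13*k - 3); s_k = R·t_k = -(k - 1)*(2*k - 1)*factorial(k + 3)/3**k.
Check: Δs_k = -(2*k**3 + 3*k**2 + 13*k - 3)*factorial(k + 3)/(3*3**k). ✓
Evaluate s at k=11 and k=2: -25113088000/243 and -40; difference -25113078280/243.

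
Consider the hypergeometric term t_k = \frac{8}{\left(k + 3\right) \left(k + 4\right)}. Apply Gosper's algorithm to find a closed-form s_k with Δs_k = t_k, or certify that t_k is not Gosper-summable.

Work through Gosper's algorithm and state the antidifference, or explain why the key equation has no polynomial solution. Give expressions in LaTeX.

t_(k+1)/t_k = (k + 3)/(k + 5).
Factor: A=k + 3; B=k + 5; C=1.
f must satisfy (k + 3)·f(k+1) − (k + 4)·f(k) = 1.
d = 1 from the (1,1,0) case.
Coefficient equations give f(k) = k/3.
Get s_k = R·t_k = 8*k/(3*(k + 3)) with R(k) = B(k−1)f(k)/C(k) = k*(k + 4)/3.
Check: Δs_k = 8/(k**2 + 7*k + 12). ✓

s_k = \frac{8 k}{3 \left(k + 3\right)}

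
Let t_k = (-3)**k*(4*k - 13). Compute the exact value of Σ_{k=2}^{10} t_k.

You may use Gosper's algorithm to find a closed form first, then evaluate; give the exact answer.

Σ = 1240011

The ratio is 3*(9 - 4*k)/(4*k - 13).
Normal form (A,B,C) = (-3, 1, k - 13/4).
Set up (-3)·f(k+1) − (1)·f(k) − (k - 13/4) = 0.
Bound: deg f ≤ 1.
A polynomial solution: f(k) = -(k - 4)/4.
R(k) = B(k−1)·f(k)/C(k) = -(k - 4)/(4*k - 13); s_k = R·t_k = (-3)**k*(4 - k).
Δs = (-3)**k*(4*k - 13), as required.
Σ_(k=2)^(10) t_k = s_(11) − s_(2) = 1240029 − (18) = 1240011.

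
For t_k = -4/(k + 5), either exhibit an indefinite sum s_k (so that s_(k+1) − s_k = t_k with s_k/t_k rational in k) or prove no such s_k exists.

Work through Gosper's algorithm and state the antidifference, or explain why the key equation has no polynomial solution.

not Gosper-summable; s_k does not exist

Step 1: r(k) = (k + 5)/(k + 6).
Factor: A=k + 5; B=k + 6; C=1.
f must satisfy (k + 5)·f(k+1) − (k + 5)·f(k) = 1.
From deg A=1, deg B=1, deg C=0: d=0.
Put f(k) = c0: A·f(k+1) − B(k−1)·f(k) − C = -1; need -1 = 0 — inconsistent ⇒ no f, not summable.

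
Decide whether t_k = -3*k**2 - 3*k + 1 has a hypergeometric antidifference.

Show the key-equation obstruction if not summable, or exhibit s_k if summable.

t_(k+1)/t_k = (3*k**2 + 9*k + 5)/(3*k**2 + 3*k - 1).
A = 1, B = 1, C = k**2 + k - 1/3.
Key eq: (1)·f(k+1) = (1)·f(k) + (k**2 + k - 1/3).
Degrees (0,0,2) ⇒ d ≤ 3.
Solve for f: f(k) = k*(k**2 - 2)/3 (degree 3 ≤ 3).
Then R = B(k−1)f/C = k*(k**2 - 2)/(3*k**2 + 3*k - 1), so s_k = R(k)·t_k = k*(2 - k**2).
Verify: -3*k**2 - 3*k + 1 matches t_k.

Yes. s_k = k*(2 - k**2).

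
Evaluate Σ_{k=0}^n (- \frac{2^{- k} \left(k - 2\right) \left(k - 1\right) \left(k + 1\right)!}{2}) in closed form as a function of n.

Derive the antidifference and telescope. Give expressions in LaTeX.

Step 1: r(k) = k*(k + 2)/(2*(k - 2)).
Gosper form: A/B · C(k+1)/C(k) with A=k/2 + 1, B=1, C=k**2 - 3*k + 2.
Need (k/2 + 1)·f(k+1) − (1)·f(k) = k**2 - 3*k + 2.
Degrees (1,0,2) ⇒ d ≤ 1.
Solve for f: f(k) = 2*(k - 4) (degree 1 ≤ 1).
So s_k = (B(k−1)f/C)·t_k = (2*(k - 4)/((k - 2)*(k - 1)))·t_k = -(k - 4)*factorial(k + 1)/2**k.
s_(k+1) − s_k = -(k - 2)*(k - 1)*factorial(k + 1)/(2*2**k) = t_k.
Σ_(k=0)^n t_k = s_(n+1) − s_(0) = (-2**(-n - 1)*(n - 3)*factorial(n + 2)) − (4), i.e. 2**(-n - 1)*(-2**(n + 3) - n**3*factorial(n) + 7*n*factorial(n) + 6*factorial(n)).

S(n) = 2^{- n - 1} \left(- 2^{n + 3} - n^{3} n! + 7 n n! + 6 n!\right)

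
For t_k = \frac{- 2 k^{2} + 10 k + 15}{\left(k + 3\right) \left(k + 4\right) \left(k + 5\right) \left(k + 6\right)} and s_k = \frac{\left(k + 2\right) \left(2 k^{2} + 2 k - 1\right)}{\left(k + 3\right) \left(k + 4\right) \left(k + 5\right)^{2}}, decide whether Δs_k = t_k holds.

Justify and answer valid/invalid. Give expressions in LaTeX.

s_(k+1) = (k + 3)*(2*k + 2*(k + 1)**2 + 1)/((k + 4)*(k + 5)*(k + 6)**2)
s_(k+1) − s_k = (-2*k**4 + 107*k**2 + 303*k + 207)/(k**6 + 29*k**5 + 347*k**4 + 2191*k**3 + 7692*k**2 + 14220*k + 10800)
(s_(k+1) − s_k) − t_k = 3*(4*k**3 + 14*k**2 - 54*k - 81)/(k**6 + 29*k**5 + 347*k**4 + 2191*k**3 + 7692*k**2 + 14220*k + 10800)

Invalid: residual \frac{3 \left(4 k^{3} + 14 k^{2} - 54 k - 81\right)}{k^{6} + 29 k^{5} + 347 k^{4} + 2191 k^{3} + 7692 k^{2} + 14220 k + 10800} ≠ 0.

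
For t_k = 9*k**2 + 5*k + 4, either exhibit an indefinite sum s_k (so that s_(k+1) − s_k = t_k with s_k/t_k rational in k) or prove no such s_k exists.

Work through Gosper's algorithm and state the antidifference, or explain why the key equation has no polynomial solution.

Step 1: r(k) = (9*k**2 + 23*k + 18)/(9*k**2 + 5*k + 4).
Gosper form: A/B · C(k+1)/C(k) with A=1, B=1, C=k**2 + 5*k/9 + 4/9.
f must satisfy (1)·f(k+1) − (1)·f(k) = k**2 + 5*k/9 + 4/9.
Degrees (0,0,2) ⇒ d ≤ 3.
Solving with deg f ≤ 3: f(k) = k*(3*k**2 - 2*k + 3)/9.
Certificate R = B(k−1)f/C = k*(3*k**2 - 2*k + 3)/(9*k**2 + 5*k + 4) gives s_k = k*(3*k**2 - 2*k + 3).
s_(k+1) − s_k = 9*k**2 + 5*k + 4 = t_k.

s_k = k*(3*k**2 - 2*k + 3)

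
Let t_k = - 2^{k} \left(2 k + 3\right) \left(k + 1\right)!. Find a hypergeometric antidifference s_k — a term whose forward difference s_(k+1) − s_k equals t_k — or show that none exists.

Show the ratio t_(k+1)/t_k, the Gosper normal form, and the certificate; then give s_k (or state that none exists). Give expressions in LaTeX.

Compute t_(k+1)/t_k: get 2*(k + 2)*(2*k + 5)/(2*k + 3).
A = 2*k + 4, B = 1, C = k + 3/2.
f must satisfy (2*k + 4)·f(k+1) − (1)·f(k) = k + 3/2.
d = 0 from the (1,0,1) case.
Match coefficients ⇒ f(k) = 1/2.
So s_k = (B(k−1)f/C)·t_k = (1/(2*k + 3))·t_k = -2**k*factorial(k + 1).
Check: Δs_k = -2**k*(2*k + 3)*factorial(k + 1). ✓

s_k = - 2^{k} \left(k + 1\right)!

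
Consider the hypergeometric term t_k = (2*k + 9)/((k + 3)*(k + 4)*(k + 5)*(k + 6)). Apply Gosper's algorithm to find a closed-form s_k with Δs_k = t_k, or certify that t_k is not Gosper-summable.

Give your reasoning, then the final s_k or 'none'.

The ratio is (k + 3)*(2*k + 11)/((k + 7)*(2*k + 9)).
A = k + 3, B = k + 7, C = k + 9/2.
Solve (k + 3)·f(k+1) − (k + 6)·f(k) = k + 9/2.
Bound: deg f ≤ 3.
Solving with deg f ≤ 3: f(k) = k*(k + 4)*(k + 8)/30.
Certificate R = B(k−1)f/C = k*(k + 4)*(k + 6)*(k + 8)/(15*(2*k + 9)) gives s_k = k*(k + 8)/(15*(k**2 + 8*k + 15)).
Δs = (2*k + 9)/(k**4 + 18*k**3 + 119*k**2 + 342*k + 360), as required.

s_k = k*(k + 8)/(15*(k**2 + 8*k + 15))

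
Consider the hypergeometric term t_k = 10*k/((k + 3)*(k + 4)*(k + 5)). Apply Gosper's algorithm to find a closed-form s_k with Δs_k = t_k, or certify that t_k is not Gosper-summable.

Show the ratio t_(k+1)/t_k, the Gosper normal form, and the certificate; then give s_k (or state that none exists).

s_k = 5*k*(k - 1)/(4*(k + 3)*(k + 4))

Ratio r(k) = (k + 1)*(k + 3)/(k*(k + 6)).
Take A(k)=k + 3, B(k)=k + 6, C(k)=k.
Need (k + 3)·f(k+1) − (k + 5)·f(k) = k.
Bound: deg f ≤ 2.
Coefficient equations give f(k) = k*(k - 1)/8.
Then R = B(k−1)f/C = (k - 1)*(k + 5)/8, so s_k = R(k)·t_k = 5*k*(k - 1)/(4*(k + 3)*(k + 4)).
s_(k+1) − s_k = 10*k/(k**3 + 12*k**2 + 47*k + 60) = t_k.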